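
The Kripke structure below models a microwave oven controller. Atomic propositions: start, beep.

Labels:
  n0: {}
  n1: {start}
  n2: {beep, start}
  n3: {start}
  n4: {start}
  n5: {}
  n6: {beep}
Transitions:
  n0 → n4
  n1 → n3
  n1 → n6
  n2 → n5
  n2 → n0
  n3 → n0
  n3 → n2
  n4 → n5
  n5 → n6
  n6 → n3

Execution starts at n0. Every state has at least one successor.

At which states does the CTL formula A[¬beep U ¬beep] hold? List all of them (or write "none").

{n0, n1, n3, n4, n5}

States satisfying ¬beep: {n0, n1, n3, n4, n5}.
States satisfying A[¬beep U ¬beep]: {n0, n1, n3, n4, n5}.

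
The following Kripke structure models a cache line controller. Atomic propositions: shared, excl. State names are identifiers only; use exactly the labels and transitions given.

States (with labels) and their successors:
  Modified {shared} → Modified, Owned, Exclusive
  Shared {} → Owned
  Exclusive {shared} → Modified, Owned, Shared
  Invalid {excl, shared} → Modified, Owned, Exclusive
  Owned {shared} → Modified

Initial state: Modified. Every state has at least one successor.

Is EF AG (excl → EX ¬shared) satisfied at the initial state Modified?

Holds

States satisfying AG (excl → EX ¬shared): {Modified, Shared, Exclusive, Owned}.
States satisfying EF AG (excl → EX ¬shared): {Modified, Shared, Exclusive, Invalid, Owned}.
Some path from Modified reaches a state where AG (excl → EX ¬shared) holds.
Modified ∈ Sat(EF AG (excl → EX ¬shared)).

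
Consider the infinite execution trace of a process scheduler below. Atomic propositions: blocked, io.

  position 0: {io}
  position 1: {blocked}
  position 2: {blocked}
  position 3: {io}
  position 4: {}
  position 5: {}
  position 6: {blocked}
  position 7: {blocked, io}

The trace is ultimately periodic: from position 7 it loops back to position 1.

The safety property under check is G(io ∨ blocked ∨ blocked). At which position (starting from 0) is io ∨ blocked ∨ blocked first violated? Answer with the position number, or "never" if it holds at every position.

Check io ∨ blocked ∨ blocked at each position in order: 0 ✓, 1 ✓, 2 ✓, 3 ✓.
At position 4 the labels are {}, so io ∨ blocked ∨ blocked is false there. This is the first violation.

4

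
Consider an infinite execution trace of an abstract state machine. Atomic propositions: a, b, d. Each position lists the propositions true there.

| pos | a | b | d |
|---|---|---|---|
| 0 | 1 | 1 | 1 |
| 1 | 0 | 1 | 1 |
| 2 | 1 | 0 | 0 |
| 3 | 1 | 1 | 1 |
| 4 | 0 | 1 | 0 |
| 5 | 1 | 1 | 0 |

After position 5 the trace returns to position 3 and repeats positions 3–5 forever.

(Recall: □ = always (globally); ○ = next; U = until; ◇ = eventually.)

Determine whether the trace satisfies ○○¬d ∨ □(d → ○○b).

The position after 0 is 1; ○¬d is true there.
d → ○○b must hold at every position from 0 onward. It fails at position 0, so □(d → ○○b) is false.
Positions where d holds: 0, 1, 3.
Check ○○b at each: 0→fails, 1→ok, 3→ok.
At position 0: ○○¬d is true; □(d → ○○b) is false; so ○○¬d ∨ □(d → ○○b) is true.

Yes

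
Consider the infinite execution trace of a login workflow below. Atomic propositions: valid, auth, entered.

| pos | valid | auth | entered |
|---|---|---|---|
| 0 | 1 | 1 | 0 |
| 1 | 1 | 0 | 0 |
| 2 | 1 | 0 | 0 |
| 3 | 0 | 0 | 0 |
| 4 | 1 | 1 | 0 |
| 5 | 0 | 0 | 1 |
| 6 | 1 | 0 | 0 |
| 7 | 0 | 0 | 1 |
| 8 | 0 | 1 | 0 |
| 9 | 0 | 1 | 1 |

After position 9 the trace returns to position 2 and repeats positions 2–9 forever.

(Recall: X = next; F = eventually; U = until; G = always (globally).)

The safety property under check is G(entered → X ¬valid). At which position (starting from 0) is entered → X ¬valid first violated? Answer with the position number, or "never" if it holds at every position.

5

Check entered → X ¬valid at each position in order: 0 ✓, 1 ✓, 2 ✓, 3 ✓, 4 ✓.
At position 5 the labels are {entered} and the next position 6 has {valid}, so entered → X ¬valid is false there. This is the first violation.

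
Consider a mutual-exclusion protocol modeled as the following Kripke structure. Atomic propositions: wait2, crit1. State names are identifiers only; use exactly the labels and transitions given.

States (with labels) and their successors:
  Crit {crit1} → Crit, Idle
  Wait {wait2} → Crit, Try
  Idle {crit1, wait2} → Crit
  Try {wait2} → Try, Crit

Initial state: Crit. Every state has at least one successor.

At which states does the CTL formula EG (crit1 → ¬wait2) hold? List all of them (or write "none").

{Crit, Wait, Try}

States satisfying crit1 → ¬wait2: {Crit, Wait, Try}.
States satisfying EG (crit1 → ¬wait2): {Crit, Wait, Try}.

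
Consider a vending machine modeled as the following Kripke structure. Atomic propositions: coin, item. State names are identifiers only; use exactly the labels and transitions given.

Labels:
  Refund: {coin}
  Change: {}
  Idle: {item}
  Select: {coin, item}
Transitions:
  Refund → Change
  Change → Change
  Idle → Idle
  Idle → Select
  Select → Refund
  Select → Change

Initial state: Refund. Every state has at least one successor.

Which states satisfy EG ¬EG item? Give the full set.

{Refund, Change, Select}

States satisfying ¬EG item: {Refund, Change, Select}.
States satisfying EG ¬EG item: {Refund, Change, Select}.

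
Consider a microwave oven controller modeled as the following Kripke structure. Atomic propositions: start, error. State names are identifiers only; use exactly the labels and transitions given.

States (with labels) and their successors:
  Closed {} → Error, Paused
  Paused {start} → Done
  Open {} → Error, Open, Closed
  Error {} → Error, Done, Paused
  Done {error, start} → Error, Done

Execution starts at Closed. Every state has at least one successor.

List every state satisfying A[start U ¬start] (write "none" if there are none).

{Closed, Open, Error}

States satisfying start: {Paused, Done}.
States satisfying ¬start: {Closed, Open, Error}.
States satisfying A[start U ¬start]: {Closed, Open, Error}.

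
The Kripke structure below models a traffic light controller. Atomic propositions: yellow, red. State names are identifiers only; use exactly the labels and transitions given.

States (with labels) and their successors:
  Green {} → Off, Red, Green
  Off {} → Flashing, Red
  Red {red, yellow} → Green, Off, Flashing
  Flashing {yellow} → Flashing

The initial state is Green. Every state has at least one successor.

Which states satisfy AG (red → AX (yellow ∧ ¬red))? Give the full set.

States satisfying red → AX (yellow ∧ ¬red): {Green, Off, Flashing}.
States satisfying AG (red → AX (yellow ∧ ¬red)): {Flashing}.

{Flashing}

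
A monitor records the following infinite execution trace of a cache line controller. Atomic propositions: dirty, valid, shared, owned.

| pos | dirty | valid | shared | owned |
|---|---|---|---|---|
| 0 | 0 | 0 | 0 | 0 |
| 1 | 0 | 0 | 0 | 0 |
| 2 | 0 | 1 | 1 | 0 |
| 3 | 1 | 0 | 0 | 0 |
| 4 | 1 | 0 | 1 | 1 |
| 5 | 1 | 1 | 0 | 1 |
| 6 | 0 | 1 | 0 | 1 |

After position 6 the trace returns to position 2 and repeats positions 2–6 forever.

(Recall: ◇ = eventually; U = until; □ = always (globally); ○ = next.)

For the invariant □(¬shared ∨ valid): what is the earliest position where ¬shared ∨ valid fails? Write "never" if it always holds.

Check ¬shared ∨ valid at each position in order: 0 ✓, 1 ✓, 2 ✓, 3 ✓.
At position 4 the labels are {dirty, owned, shared}, so ¬shared ∨ valid is false there. This is the first violation.

4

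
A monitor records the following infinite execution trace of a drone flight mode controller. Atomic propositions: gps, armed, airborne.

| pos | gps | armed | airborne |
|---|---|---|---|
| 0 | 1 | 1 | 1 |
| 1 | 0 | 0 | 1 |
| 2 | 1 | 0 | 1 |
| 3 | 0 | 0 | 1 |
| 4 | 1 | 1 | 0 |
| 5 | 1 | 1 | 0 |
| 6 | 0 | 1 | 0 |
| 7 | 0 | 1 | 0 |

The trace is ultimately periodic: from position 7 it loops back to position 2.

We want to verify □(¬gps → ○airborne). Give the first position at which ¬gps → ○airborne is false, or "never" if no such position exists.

Check ¬gps → ○airborne at each position in order: 0 ✓, 1 ✓, 2 ✓.
At position 3 the labels are {airborne} and the next position 4 has {armed, gps}, so ¬gps → ○airborne is false there. This is the first violation.

3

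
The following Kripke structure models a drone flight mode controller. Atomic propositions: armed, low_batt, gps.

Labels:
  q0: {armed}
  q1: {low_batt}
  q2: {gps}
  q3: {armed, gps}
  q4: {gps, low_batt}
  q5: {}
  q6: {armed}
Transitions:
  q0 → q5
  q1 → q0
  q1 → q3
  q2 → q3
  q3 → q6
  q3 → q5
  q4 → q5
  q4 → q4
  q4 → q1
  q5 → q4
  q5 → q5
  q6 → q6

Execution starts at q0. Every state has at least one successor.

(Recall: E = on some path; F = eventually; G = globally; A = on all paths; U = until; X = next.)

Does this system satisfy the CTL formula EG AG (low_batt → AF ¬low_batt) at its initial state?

States satisfying AG (low_batt → AF ¬low_batt): {q6}.
States satisfying EG AG (low_batt → AF ¬low_batt): {q6}.
No suitable path/successor from q0 witnesses the formula.
q0 ∉ Sat(EG AG (low_batt → AF ¬low_batt)).

Does not hold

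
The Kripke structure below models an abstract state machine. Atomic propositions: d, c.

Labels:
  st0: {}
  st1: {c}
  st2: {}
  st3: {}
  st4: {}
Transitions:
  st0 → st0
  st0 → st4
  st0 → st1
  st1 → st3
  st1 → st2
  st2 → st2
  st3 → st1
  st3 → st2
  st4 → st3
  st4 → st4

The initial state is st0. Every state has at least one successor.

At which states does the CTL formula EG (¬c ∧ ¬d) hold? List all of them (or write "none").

States satisfying ¬c ∧ ¬d: {st0, st2, st3, st4}.
States satisfying EG (¬c ∧ ¬d): {st0, st2, st3, st4}.

{st0, st2, st3, st4}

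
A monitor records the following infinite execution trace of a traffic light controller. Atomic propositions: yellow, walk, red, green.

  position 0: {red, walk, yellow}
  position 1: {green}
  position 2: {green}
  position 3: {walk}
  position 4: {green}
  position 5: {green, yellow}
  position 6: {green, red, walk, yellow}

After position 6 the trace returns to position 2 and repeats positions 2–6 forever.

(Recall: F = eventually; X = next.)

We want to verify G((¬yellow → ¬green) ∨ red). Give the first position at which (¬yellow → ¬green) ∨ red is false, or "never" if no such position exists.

Check (¬yellow → ¬green) ∨ red at each position in order: 0 ✓.
At position 1 the labels are {green}, so (¬yellow → ¬green) ∨ red is false there. This is the first violation.

1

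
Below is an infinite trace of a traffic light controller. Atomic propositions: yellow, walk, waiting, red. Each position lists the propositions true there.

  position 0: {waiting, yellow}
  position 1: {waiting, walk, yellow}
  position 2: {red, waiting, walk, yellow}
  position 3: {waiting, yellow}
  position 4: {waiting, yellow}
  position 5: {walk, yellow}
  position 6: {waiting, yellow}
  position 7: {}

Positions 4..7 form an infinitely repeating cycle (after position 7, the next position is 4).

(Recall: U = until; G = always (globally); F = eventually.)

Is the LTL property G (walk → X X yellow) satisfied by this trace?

Does not hold

walk → X X yellow must hold at every position from 0 onward. It fails at position 5, so G (walk → X X yellow) is false.
Positions where walk holds: 1, 2, 5.
Check X X yellow at each: 1→ok, 2→ok, 5→fails.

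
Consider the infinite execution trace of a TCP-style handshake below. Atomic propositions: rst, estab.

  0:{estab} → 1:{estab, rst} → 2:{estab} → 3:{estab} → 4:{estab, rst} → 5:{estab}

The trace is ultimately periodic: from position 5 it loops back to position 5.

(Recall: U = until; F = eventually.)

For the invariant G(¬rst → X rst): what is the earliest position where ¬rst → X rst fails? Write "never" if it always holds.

Check ¬rst → X rst at each position in order: 0 ✓, 1 ✓.
At position 2 the labels are {estab} and the next position 3 has {estab}, so ¬rst → X rst is false there. This is the first violation.

2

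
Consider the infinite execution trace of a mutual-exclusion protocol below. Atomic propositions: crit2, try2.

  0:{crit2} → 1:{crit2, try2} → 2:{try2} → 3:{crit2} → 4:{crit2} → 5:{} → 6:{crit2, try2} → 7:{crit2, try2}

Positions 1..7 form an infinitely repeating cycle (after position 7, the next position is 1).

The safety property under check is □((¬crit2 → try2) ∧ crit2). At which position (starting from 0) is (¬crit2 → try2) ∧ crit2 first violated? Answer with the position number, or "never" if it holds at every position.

2

Check (¬crit2 → try2) ∧ crit2 at each position in order: 0 ✓, 1 ✓.
At position 2 the labels are {try2}, so (¬crit2 → try2) ∧ crit2 is false there. This is the first violation.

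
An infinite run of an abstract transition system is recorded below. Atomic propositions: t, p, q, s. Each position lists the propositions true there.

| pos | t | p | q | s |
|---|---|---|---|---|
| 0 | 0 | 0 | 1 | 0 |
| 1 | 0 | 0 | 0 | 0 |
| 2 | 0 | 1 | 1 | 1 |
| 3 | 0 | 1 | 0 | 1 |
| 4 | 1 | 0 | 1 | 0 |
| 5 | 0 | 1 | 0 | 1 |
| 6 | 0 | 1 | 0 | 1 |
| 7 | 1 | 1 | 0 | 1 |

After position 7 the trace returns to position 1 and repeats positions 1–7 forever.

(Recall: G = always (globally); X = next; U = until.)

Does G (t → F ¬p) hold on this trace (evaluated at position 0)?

Satisfied

t → F ¬p holds at every position 0..7, and those are all positions ever visited, so G (t → F ¬p) holds.
Positions where t holds: 4, 7.
Check F ¬p at each: 4→ok, 7→ok.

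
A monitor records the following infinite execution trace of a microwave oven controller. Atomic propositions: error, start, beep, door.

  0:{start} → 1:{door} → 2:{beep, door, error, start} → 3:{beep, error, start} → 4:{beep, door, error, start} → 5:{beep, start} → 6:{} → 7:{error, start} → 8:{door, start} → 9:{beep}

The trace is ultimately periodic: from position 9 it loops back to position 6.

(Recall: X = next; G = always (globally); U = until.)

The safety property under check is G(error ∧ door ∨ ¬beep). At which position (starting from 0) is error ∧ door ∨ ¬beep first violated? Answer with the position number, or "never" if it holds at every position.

3

Check error ∧ door ∨ ¬beep at each position in order: 0 ✓, 1 ✓, 2 ✓.
At position 3 the labels are {beep, error, start}, so error ∧ door ∨ ¬beep is false there. This is the first violation.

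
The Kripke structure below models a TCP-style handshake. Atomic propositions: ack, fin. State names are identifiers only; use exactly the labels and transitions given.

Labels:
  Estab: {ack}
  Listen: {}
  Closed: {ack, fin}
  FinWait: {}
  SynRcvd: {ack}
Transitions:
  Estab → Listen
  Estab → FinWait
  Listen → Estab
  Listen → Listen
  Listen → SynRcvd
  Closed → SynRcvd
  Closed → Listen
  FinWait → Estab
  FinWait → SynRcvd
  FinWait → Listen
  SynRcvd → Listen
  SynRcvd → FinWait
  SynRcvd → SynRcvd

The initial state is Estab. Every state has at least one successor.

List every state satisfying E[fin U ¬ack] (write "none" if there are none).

{Listen, Closed, FinWait}

States satisfying fin: {Closed}.
States satisfying ¬ack: {Listen, FinWait}.
States satisfying E[fin U ¬ack]: {Listen, Closed, FinWait}.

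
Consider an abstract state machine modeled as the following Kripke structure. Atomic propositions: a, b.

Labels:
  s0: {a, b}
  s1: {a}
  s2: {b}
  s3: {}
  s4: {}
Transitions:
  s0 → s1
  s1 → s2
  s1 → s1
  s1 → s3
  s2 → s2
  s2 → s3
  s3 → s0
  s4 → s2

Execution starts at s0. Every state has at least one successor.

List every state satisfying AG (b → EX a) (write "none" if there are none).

States satisfying b → EX a: {s0, s1, s3, s4}.
States satisfying AG (b → EX a): ∅.

none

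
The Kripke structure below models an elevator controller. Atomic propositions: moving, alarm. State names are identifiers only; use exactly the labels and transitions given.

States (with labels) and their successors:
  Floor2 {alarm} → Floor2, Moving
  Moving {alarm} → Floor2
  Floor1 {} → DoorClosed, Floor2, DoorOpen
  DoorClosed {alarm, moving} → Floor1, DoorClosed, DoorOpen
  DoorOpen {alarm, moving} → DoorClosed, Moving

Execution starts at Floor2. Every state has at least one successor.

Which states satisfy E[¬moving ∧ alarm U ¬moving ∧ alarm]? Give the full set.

{Floor2, Moving}

States satisfying ¬moving ∧ alarm: {Floor2, Moving}.
States satisfying E[¬moving ∧ alarm U ¬moving ∧ alarm]: {Floor2, Moving}.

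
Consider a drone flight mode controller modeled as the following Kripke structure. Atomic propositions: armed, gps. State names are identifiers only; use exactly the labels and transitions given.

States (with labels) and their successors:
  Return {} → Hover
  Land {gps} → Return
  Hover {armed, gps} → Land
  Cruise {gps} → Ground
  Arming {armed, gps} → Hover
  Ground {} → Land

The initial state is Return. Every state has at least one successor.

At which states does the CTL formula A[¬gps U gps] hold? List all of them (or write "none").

States satisfying ¬gps: {Return, Ground}.
States satisfying gps: {Land, Hover, Cruise, Arming}.
States satisfying A[¬gps U gps]: {Return, Land, Hover, Cruise, Arming, Ground}.

{Return, Land, Hover, Cruise, Arming, Ground}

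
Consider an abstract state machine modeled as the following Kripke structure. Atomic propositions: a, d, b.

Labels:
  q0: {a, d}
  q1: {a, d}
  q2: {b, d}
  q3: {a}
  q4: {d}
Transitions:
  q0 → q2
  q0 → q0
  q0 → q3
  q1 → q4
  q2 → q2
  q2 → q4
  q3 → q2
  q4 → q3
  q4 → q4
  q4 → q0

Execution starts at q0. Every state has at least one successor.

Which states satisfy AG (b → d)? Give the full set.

{q0, q1, q2, q3, q4}

States satisfying b → d: {q0, q1, q2, q3, q4}.
States satisfying AG (b → d): {q0, q1, q2, q3, q4}.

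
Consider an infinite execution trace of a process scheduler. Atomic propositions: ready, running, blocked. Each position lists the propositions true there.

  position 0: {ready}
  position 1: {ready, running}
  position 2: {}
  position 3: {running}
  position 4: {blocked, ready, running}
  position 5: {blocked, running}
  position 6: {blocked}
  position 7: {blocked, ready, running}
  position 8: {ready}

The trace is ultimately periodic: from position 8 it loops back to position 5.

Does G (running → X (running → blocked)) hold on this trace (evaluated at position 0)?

Holds

running → X (running → blocked) holds at every position 0..8, and those are all positions ever visited, so G (running → X (running → blocked)) holds.
Positions where running holds: 1, 3, 4, 5, 7.
Check X (running → blocked) at each: 1→ok, 3→ok, 4→ok, 5→ok, 7→ok.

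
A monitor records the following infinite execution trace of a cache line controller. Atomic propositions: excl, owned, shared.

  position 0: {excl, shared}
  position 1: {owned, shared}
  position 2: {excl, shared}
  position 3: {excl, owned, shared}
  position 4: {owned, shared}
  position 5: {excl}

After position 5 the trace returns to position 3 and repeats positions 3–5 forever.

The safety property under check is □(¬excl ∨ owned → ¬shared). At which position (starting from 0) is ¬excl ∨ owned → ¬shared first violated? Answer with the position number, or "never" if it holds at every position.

1

Check ¬excl ∨ owned → ¬shared at each position in order: 0 ✓.
At position 1 the labels are {owned, shared}, so ¬excl ∨ owned → ¬shared is false there. This is the first violation.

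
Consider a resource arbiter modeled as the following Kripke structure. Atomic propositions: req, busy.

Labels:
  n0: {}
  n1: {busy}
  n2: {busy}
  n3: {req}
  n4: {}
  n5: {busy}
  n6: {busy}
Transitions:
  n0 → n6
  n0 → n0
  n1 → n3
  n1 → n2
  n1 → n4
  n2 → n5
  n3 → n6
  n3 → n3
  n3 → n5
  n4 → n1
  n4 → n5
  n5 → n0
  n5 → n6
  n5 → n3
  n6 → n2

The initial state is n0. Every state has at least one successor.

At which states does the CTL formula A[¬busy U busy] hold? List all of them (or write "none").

{n1, n2, n4, n5, n6}

States satisfying ¬busy: {n0, n3, n4}.
States satisfying busy: {n1, n2, n5, n6}.
States satisfying A[¬busy U busy]: {n1, n2, n4, n5, n6}.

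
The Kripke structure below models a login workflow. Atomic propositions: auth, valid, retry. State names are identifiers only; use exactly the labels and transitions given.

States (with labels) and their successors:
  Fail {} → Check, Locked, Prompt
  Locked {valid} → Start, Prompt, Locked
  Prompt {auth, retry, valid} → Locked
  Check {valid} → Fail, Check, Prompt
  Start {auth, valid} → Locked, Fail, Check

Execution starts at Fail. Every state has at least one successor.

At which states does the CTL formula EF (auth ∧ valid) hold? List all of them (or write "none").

{Fail, Locked, Prompt, Check, Start}

States satisfying auth ∧ valid: {Prompt, Start}.
States satisfying EF (auth ∧ valid): {Fail, Locked, Prompt, Check, Start}.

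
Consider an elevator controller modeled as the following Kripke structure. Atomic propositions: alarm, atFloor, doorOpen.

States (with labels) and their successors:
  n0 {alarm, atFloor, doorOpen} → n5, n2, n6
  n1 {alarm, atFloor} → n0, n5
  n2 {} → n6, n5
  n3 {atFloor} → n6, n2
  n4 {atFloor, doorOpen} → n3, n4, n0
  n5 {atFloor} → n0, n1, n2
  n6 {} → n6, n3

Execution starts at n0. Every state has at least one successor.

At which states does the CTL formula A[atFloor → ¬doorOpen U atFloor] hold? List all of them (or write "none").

{n0, n1, n3, n4, n5}

States satisfying atFloor → ¬doorOpen: {n1, n2, n3, n5, n6}.
States satisfying atFloor: {n0, n1, n3, n4, n5}.
States satisfying A[atFloor → ¬doorOpen U atFloor]: {n0, n1, n3, n4, n5}.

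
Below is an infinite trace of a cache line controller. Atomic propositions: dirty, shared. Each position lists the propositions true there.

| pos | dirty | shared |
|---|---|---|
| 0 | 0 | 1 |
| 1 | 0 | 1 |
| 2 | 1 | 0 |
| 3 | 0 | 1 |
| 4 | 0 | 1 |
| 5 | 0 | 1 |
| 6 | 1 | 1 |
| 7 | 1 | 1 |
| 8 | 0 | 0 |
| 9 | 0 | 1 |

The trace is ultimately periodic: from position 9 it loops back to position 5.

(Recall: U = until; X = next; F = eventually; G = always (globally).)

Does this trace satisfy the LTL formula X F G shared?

Violated

The position after 0 is 1; F G shared is false there.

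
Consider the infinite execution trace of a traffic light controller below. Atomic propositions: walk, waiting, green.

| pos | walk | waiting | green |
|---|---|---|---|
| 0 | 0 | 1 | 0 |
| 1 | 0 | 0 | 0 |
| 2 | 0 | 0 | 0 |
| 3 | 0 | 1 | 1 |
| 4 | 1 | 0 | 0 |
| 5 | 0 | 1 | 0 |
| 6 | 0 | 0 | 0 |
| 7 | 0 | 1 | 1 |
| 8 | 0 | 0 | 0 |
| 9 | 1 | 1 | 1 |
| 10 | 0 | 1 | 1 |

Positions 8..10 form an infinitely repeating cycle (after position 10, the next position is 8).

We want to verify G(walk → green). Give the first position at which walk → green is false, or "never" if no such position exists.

Check walk → green at each position in order: 0 ✓, 1 ✓, 2 ✓, 3 ✓.
At position 4 the labels are {walk}, so walk → green is false there. This is the first violation.

4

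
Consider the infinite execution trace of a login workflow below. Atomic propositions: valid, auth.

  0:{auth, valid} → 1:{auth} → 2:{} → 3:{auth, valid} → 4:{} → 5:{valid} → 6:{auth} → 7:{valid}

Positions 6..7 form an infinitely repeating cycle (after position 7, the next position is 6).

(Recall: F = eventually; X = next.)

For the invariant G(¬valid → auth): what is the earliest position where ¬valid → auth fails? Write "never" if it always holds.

2

Check ¬valid → auth at each position in order: 0 ✓, 1 ✓.
At position 2 the labels are {}, so ¬valid → auth is false there. This is the first violation.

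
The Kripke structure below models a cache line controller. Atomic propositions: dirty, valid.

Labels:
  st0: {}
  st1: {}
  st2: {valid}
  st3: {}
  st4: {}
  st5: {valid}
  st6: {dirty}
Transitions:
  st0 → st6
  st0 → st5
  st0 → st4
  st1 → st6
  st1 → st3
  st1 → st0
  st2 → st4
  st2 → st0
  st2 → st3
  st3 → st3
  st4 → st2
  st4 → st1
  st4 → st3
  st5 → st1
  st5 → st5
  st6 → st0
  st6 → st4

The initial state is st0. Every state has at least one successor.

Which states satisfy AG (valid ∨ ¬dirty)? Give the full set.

{st3}

States satisfying valid ∨ ¬dirty: {st0, st1, st2, st3, st4, st5}.
States satisfying AG (valid ∨ ¬dirty): {st3}.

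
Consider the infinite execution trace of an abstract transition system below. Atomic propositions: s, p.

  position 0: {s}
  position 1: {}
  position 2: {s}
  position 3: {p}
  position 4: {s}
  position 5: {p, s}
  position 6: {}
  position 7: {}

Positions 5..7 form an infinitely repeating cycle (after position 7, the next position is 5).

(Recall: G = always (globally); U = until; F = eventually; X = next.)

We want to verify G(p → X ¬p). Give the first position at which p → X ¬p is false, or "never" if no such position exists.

never

p → X ¬p holds at every position 0..7, and those are all the positions the trace ever visits, so the invariant G(p → X ¬p) is never violated.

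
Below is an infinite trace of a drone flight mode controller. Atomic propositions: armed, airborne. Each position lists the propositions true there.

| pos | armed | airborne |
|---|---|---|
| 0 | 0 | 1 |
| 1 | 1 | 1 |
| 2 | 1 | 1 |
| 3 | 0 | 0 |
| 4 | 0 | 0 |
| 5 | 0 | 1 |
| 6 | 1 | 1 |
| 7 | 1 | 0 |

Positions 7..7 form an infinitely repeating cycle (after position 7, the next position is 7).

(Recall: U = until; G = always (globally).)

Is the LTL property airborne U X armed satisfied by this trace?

Satisfied

Walking from position 0: X armed first holds at position 0, and airborne holds at every earlier position along the way, so airborne U X armed holds.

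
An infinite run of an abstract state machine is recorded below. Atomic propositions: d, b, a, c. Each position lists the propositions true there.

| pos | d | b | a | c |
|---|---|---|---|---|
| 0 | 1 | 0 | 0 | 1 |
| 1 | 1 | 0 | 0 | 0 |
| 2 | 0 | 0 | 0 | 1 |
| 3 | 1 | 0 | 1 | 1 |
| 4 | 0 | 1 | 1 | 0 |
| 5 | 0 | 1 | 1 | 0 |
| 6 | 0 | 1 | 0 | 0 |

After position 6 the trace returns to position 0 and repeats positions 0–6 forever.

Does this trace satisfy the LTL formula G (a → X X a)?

a → X X a must hold at every position from 0 onward. It fails at position 4, so G (a → X X a) is false.
Positions where a holds: 3, 4, 5.
Check X X a at each: 3→ok, 4→fails, 5→fails.

No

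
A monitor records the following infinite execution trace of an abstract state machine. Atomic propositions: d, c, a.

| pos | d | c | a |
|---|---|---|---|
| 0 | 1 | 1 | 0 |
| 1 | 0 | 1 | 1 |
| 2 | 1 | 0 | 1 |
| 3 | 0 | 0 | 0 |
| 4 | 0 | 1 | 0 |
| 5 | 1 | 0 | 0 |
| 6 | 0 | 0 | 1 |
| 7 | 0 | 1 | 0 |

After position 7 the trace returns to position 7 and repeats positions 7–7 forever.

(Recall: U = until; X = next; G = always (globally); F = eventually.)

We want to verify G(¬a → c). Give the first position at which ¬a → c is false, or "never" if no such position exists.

3

Check ¬a → c at each position in order: 0 ✓, 1 ✓, 2 ✓.
At position 3 the labels are {}, so ¬a → c is false there. This is the first violation.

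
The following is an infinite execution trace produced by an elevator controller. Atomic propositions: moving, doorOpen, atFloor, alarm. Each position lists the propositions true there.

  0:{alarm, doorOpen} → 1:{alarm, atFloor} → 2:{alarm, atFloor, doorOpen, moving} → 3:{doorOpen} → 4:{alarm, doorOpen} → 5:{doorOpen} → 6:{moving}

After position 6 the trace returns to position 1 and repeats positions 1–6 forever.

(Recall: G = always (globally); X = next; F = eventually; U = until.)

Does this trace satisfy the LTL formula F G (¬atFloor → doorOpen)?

No

G (¬atFloor → doorOpen) is false at every position 0..6, so it never becomes true and F G (¬atFloor → doorOpen) fails.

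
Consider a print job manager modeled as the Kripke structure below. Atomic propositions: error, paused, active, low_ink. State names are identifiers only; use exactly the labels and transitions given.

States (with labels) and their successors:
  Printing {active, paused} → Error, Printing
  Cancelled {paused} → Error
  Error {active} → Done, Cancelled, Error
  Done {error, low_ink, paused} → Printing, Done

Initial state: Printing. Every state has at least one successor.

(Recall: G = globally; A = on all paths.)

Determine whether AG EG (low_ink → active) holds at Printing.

States satisfying EG (low_ink → active): {Printing, Cancelled, Error}.
States satisfying AG EG (low_ink → active): ∅.
Done is reachable from Printing and violates EG (low_ink → active), so AG fails at Printing.
Printing ∉ Sat(AG EG (low_ink → active)).

Does not hold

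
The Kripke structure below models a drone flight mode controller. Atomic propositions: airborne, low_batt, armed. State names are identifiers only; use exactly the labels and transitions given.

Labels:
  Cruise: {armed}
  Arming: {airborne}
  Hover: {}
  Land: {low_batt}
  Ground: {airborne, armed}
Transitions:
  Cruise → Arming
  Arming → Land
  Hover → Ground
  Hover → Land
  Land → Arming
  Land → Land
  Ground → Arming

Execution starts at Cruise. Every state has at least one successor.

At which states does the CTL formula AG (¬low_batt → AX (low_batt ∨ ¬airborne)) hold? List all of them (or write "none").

{Arming, Land}

States satisfying ¬low_batt → AX (low_batt ∨ ¬airborne): {Arming, Land}.
States satisfying AG (¬low_batt → AX (low_batt ∨ ¬airborne)): {Arming, Land}.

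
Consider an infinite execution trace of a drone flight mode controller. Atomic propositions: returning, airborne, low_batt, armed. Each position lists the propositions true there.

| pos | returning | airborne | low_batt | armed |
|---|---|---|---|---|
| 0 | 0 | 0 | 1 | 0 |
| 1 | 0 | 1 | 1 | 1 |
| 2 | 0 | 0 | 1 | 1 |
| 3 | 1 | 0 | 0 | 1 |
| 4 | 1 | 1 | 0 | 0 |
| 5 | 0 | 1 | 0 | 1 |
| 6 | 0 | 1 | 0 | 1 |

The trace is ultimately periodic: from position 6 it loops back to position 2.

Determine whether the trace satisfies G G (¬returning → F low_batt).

G (¬returning → F low_batt) holds at every position 0..6, and those are all positions ever visited, so G G (¬returning → F low_batt) holds.

Holds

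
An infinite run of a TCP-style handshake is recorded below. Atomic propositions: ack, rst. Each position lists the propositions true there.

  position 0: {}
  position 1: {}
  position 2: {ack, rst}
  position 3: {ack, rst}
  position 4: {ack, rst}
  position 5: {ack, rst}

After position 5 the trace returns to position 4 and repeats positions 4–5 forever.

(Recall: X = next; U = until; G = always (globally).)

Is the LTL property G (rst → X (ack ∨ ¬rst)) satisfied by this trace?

Holds

rst → X (ack ∨ ¬rst) holds at every position 0..5, and those are all positions ever visited, so G (rst → X (ack ∨ ¬rst)) holds.
Positions where rst holds: 2, 3, 4, 5.
Check X (ack ∨ ¬rst) at each: 2→ok, 3→ok, 4→ok, 5→ok.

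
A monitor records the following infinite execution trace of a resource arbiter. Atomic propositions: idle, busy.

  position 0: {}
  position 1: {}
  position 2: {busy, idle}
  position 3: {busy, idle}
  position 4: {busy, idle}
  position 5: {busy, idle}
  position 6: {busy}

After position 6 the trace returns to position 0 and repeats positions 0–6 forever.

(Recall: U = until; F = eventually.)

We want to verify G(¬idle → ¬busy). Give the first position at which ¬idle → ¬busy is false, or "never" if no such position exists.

Check ¬idle → ¬busy at each position in order: 0 ✓, 1 ✓, 2 ✓, 3 ✓, 4 ✓, 5 ✓.
At position 6 the labels are {busy}, so ¬idle → ¬busy is false there. This is the first violation.

6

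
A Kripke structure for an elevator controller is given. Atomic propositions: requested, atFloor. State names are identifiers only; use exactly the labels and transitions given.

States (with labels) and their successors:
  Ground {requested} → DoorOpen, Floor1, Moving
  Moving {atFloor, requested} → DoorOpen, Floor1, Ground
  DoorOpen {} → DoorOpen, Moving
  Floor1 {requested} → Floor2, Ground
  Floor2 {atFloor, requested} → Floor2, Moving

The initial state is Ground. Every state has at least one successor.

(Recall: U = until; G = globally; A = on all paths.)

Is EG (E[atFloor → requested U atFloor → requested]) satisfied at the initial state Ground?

States satisfying E[atFloor → requested U atFloor → requested]: {Ground, Moving, DoorOpen, Floor1, Floor2}.
States satisfying EG (E[atFloor → requested U atFloor → requested]): {Ground, Moving, DoorOpen, Floor1, Floor2}.
Ground ∈ Sat(EG (E[atFloor → requested U atFloor → requested])).

Holds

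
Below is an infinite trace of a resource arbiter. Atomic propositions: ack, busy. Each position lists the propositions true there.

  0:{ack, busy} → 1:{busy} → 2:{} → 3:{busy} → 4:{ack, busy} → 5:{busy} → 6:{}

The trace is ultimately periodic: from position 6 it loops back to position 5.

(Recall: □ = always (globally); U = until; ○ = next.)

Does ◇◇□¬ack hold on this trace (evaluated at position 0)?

Yes

◇□¬ack holds at position 0, which is reachable from 0, so ◇◇□¬ack holds.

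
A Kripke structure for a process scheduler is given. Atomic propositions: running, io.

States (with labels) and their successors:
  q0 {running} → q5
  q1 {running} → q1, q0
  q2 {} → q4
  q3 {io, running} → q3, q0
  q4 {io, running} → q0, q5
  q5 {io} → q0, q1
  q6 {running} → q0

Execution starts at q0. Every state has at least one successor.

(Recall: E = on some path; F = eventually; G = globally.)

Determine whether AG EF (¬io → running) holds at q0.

Satisfied

States satisfying EF (¬io → running): {q0, q1, q2, q3, q4, q5, q6}.
States satisfying AG EF (¬io → running): {q0, q1, q2, q3, q4, q5, q6}.
Every state reachable from q0 satisfies EF (¬io → running).
q0 ∈ Sat(AG EF (¬io → running)).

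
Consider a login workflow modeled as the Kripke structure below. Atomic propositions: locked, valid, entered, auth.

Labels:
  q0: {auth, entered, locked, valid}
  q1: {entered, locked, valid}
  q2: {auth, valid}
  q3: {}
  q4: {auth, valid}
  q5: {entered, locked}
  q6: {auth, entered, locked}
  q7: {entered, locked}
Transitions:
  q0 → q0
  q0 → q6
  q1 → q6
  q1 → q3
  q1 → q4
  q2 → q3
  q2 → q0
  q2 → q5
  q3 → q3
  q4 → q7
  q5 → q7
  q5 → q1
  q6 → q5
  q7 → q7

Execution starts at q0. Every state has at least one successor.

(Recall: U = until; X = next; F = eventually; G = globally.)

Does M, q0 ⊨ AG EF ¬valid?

States satisfying EF ¬valid: {q0, q1, q2, q3, q4, q5, q6, q7}.
States satisfying AG EF ¬valid: {q0, q1, q2, q3, q4, q5, q6, q7}.
Every state reachable from q0 satisfies EF ¬valid.
q0 ∈ Sat(AG EF ¬valid).

Yes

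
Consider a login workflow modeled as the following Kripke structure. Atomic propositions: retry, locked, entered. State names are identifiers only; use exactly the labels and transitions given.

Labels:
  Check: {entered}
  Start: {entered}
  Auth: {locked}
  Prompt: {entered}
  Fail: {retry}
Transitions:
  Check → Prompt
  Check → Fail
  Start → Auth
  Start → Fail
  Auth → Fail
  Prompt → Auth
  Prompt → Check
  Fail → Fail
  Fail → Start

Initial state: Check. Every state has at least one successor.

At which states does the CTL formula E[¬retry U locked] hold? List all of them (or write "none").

{Check, Start, Auth, Prompt}

States satisfying ¬retry: {Check, Start, Auth, Prompt}.
States satisfying locked: {Auth}.
States satisfying E[¬retry U locked]: {Check, Start, Auth, Prompt}.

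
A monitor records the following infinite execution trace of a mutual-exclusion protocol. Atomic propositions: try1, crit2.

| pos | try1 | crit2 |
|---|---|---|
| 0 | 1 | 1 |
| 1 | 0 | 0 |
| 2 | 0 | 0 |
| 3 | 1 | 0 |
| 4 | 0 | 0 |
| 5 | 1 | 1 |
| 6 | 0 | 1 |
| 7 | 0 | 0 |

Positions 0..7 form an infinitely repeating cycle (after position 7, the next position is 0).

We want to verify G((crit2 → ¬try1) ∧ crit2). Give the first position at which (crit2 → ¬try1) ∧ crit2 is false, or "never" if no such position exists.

At position 0 the labels are {crit2, try1}, so (crit2 → ¬try1) ∧ crit2 is false there. This is the first violation.

0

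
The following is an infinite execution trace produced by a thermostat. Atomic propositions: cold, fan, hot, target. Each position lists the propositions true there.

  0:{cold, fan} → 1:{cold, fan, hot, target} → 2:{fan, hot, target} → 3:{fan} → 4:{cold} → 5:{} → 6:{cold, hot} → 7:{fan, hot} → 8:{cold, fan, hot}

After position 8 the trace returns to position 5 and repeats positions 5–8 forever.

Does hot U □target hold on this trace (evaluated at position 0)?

No

Walking from position 0: at position 0, □target has not yet held and hot fails, so hot U □target is false.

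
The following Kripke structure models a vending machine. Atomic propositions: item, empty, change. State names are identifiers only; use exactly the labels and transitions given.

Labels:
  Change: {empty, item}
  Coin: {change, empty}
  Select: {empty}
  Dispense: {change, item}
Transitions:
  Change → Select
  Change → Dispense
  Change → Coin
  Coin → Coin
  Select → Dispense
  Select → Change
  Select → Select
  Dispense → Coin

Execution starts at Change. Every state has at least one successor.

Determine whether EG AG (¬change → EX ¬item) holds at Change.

States satisfying AG (¬change → EX ¬item): {Change, Coin, Select, Dispense}.
States satisfying EG AG (¬change → EX ¬item): {Change, Coin, Select, Dispense}.
Change ∈ Sat(EG AG (¬change → EX ¬item)).

Yes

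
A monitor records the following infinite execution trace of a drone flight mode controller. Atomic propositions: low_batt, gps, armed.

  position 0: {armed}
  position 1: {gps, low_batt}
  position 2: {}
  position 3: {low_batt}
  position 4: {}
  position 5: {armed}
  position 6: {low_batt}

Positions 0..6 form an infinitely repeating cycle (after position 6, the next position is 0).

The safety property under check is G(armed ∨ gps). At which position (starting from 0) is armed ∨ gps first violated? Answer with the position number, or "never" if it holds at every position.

2

Check armed ∨ gps at each position in order: 0 ✓, 1 ✓.
At position 2 the labels are {}, so armed ∨ gps is false there. This is the first violation.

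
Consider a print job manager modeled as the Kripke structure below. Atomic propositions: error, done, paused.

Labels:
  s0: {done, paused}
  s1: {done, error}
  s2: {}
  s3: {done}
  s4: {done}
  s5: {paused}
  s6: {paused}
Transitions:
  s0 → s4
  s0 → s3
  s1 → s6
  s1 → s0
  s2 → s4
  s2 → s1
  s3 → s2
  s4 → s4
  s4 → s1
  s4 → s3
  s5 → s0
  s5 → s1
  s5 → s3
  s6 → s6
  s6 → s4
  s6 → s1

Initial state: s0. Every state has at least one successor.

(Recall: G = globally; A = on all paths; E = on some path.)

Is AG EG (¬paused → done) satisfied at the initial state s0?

Violated

States satisfying EG (¬paused → done): {s0, s1, s4, s5, s6}.
States satisfying AG EG (¬paused → done): ∅.
s2 is reachable from s0 and violates EG (¬paused → done), so AG fails at s0.
s0 ∉ Sat(AG EG (¬paused → done)).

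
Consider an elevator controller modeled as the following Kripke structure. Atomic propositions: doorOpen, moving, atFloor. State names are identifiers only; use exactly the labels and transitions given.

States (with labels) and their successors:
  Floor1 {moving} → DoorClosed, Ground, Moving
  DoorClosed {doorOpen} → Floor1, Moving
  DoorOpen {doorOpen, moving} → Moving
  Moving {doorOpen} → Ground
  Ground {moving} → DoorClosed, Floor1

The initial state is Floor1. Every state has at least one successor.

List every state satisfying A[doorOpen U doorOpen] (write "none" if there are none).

States satisfying doorOpen: {DoorClosed, DoorOpen, Moving}.
States satisfying A[doorOpen U doorOpen]: {DoorClosed, DoorOpen, Moving}.

{DoorClosed, DoorOpen, Moving}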